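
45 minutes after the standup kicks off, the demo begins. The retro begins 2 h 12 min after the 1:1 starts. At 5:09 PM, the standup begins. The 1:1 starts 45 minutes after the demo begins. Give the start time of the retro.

The demo starts at 5:09 PM + 45 min = 5:54 PM.
The 1:1 starts at 5:54 PM + 45 min = 6:39 PM.
The retro starts at 6:39 PM + 132 min = 8:51 PM.

8:51 PM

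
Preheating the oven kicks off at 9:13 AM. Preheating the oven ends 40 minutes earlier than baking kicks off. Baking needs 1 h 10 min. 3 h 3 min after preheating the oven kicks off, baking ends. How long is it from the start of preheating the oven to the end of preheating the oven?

Baking ends at 9:13 AM + 183 min = 12:16 PM.
Baking starts at 12:16 PM − 70 min = 11:06 AM.
Preheating the oven ends at 11:06 AM − 40 min = 10:26 AM.
From 9:13 AM to 10:26 AM is 1 h 13 min.

1 h 13 min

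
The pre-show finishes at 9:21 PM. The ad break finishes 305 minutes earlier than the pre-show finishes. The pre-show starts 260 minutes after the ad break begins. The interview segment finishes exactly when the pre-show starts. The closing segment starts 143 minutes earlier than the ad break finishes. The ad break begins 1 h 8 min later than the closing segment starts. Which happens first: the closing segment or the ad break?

the closing segment

The ad break ends at 9:21 PM − 305 min = 4:16 PM.
The closing segment starts at 4:16 PM − 143 min = 1:53 PM.
The ad break starts at 1:53 PM + 68 min = 3:01 PM.
The closing segment starts at 1:53 PM and the ad break starts at 3:01 PM, so the closing segment is first.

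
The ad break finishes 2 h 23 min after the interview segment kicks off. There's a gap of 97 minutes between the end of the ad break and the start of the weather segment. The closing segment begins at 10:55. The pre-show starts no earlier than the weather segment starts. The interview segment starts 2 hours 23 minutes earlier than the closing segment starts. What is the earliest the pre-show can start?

12:32

The interview segment starts at 10:55 − 143 min = 08:32.
The ad break ends at 08:32 + 143 min = 10:55.
The weather segment starts at 10:55 + 97 min = 12:32.
The pre-show is bounded by the weather segment, so the earliest it can start is 12:32.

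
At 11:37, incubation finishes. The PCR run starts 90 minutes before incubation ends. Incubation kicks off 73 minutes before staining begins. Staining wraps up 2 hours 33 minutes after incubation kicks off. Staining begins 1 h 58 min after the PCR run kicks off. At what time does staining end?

13:25

The PCR run starts at 11:37 − 90 min = 10:07.
Staining starts at 10:07 + 118 min = 12:05.
Incubation starts at 12:05 − 73 min = 10:52.
Staining ends at 10:52 + 153 min = 13:25.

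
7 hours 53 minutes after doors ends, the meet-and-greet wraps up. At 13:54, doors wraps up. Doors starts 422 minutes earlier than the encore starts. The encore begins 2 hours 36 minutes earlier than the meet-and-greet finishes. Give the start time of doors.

12:09

The meet-and-greet ends at 13:54 + 473 min = 21:47.
The encore starts at 21:47 − 156 min = 19:11.
Doors starts at 19:11 − 422 min = 12:09.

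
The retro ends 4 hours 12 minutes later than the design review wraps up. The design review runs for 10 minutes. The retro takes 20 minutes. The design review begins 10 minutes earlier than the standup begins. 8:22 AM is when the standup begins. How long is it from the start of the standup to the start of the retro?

The design review starts at 8:22 AM − 10 min = 8:12 AM.
The design review ends at 8:12 AM + 10 min = 8:22 AM.
The retro ends at 8:22 AM + 252 min = 12:34 PM.
The retro starts at 12:34 PM − 20 min = 12:14 PM.
From 8:22 AM to 12:14 PM is 3 hours 52 minutes.

3 hours 52 minutes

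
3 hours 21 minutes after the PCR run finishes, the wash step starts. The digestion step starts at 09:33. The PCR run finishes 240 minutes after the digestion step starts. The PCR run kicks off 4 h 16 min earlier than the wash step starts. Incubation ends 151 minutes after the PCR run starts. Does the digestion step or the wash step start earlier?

The PCR run ends at 09:33 + 240 min = 13:33.
The wash step starts at 13:33 + 201 min = 16:54.
The digestion step starts at 09:33 and the wash step starts at 16:54, so the digestion step is first.

the digestion step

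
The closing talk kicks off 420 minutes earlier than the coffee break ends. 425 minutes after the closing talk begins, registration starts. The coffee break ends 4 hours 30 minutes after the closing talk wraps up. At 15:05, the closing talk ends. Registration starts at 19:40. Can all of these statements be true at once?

The coffee break ends at 15:05 + 270 min = 19:35.
The closing talk starts at 19:35 − 420 min = 12:35.
Registration starts at 12:35 + 425 min = 19:40.
That matches the stated 19:40, so the schedule is consistent.

Yes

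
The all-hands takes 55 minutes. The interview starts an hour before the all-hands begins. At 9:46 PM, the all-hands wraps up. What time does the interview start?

7:51 PM

The all-hands starts at 9:46 PM − 55 min = 8:51 PM.
The interview starts at 8:51 PM − 60 min = 7:51 PM.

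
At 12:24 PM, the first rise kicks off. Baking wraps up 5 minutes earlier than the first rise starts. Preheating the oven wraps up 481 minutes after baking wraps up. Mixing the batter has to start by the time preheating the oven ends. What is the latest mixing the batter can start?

8:20 PM

Baking ends at 12:24 PM − 5 min = 12:19 PM.
Preheating the oven ends at 12:19 PM + 481 min = 8:20 PM.
Mixing the batter is bounded by preheating the oven, so the latest it can start is 8:20 PM.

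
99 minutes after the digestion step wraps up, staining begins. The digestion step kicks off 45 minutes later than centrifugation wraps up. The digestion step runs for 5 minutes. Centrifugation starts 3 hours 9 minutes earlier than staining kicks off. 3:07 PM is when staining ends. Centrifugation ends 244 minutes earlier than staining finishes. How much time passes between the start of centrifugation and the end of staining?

Centrifugation ends at 3:07 PM − 244 min = 11:03 AM.
The digestion step starts at 11:03 AM + 45 min = 11:48 AM.
The digestion step ends at 11:48 AM + 5 min = 11:53 AM.
Staining starts at 11:53 AM + 99 min = 1:32 PM.
Centrifugation starts at 1:32 PM − 189 min = 10:23 AM.
From 10:23 AM to 3:07 PM is 284 minutes.

284 minutes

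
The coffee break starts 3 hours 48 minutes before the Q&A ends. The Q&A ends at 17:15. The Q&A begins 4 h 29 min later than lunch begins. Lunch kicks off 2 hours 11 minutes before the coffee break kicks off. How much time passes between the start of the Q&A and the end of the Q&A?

The coffee break starts at 17:15 − 228 min = 13:27.
Lunch starts at 13:27 − 131 min = 11:16.
The Q&A starts at 11:16 + 269 min = 15:45.
From 15:45 to 17:15 is 90 minutes.

90 minutes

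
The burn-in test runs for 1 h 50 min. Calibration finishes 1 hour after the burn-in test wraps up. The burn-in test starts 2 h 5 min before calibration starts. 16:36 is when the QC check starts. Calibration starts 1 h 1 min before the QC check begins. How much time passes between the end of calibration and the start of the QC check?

16 minutes

Calibration starts at 16:36 − 61 min = 15:35.
The burn-in test starts at 15:35 − 125 min = 13:30.
The burn-in test ends at 13:30 + 110 min = 15:20.
Calibration ends at 15:20 + 60 min = 16:20.
From 16:20 to 16:36 is 16 minutes.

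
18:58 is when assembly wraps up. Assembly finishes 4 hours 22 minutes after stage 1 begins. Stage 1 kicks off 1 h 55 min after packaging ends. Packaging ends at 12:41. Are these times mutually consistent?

Stage 1 starts at 12:41 + 115 min = 14:36.
Assembly ends at 14:36 + 262 min = 18:58.
That matches the stated 18:58, so the schedule is consistent.

Yes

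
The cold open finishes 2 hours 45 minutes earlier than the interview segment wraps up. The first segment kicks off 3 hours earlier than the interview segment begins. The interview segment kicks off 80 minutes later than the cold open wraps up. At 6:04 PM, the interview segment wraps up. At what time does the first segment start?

1:39 PM

The cold open ends at 6:04 PM − 165 min = 3:19 PM.
The interview segment starts at 3:19 PM + 80 min = 4:39 PM.
The first segment starts at 4:39 PM − 180 min = 1:39 PM.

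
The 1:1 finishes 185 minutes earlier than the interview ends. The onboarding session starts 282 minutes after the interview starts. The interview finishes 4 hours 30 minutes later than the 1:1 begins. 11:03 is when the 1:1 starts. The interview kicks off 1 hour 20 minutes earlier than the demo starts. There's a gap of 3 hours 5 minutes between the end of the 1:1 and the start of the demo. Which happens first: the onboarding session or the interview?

the interview

The interview ends at 11:03 + 270 min = 15:33.
The 1:1 ends at 15:33 − 185 min = 12:28.
The demo starts at 12:28 + 185 min = 15:33.
The interview starts at 15:33 − 80 min = 14:13.
The onboarding session starts at 14:13 + 282 min = 18:55.
The onboarding session starts at 18:55 and the interview starts at 14:13, so the interview is first.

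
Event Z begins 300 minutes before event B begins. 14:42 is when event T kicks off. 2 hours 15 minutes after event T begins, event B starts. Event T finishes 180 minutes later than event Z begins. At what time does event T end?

Event B starts at 14:42 + 135 min = 16:57.
Event Z starts at 16:57 − 300 min = 11:57.
Event T ends at 11:57 + 180 min = 14:57.

14:57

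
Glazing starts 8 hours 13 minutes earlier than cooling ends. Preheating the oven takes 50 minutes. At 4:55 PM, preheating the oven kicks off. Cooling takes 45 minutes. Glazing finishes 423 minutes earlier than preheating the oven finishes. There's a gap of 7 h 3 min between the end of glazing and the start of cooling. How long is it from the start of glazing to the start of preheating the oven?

Preheating the oven ends at 4:55 PM + 50 min = 5:45 PM.
Glazing ends at 5:45 PM − 423 min = 10:42 AM.
Cooling starts at 10:42 AM + 423 min = 5:45 PM.
Cooling ends at 5:45 PM + 45 min = 6:30 PM.
Glazing starts at 6:30 PM − 493 min = 10:17 AM.
From 10:17 AM to 4:55 PM is 6 h 38 min.

6 h 38 min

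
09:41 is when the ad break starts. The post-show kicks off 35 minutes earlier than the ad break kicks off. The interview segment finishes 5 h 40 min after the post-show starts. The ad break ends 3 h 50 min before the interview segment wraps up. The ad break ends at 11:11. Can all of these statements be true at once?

The post-show starts at 09:41 − 35 min = 09:06.
The interview segment ends at 09:06 + 340 min = 14:46.
The ad break ends at 14:46 − 230 min = 10:56.
But the ad break is also said to end at 11:11 — a 15-minute conflict.

No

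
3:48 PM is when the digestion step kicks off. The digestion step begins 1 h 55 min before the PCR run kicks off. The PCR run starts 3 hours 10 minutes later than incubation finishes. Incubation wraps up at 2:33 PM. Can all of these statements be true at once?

Yes

The PCR run starts at 2:33 PM + 190 min = 5:43 PM.
The digestion step starts at 5:43 PM − 115 min = 3:48 PM.
That matches the stated 3:48 PM, so the schedule is consistent.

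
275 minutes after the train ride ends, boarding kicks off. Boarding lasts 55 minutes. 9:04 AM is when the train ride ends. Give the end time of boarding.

2:34 PM

Boarding starts at 9:04 AM + 275 min = 1:39 PM.
Boarding ends at 1:39 PM + 55 min = 2:34 PM.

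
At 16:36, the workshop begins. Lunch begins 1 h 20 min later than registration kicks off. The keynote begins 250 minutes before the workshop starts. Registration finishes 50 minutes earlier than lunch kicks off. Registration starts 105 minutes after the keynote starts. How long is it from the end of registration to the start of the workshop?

115 minutes

The keynote starts at 16:36 − 250 min = 12:26.
Registration starts at 12:26 + 105 min = 14:11.
Lunch starts at 14:11 + 80 min = 15:31.
Registration ends at 15:31 − 50 min = 14:41.
From 14:41 to 16:36 is 115 minutes.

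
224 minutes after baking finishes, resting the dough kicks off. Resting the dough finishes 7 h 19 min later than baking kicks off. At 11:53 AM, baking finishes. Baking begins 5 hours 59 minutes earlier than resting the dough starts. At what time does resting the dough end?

Resting the dough starts at 11:53 AM + 224 min = 3:37 PM.
Baking starts at 3:37 PM − 359 min = 9:38 AM.
Resting the dough ends at 9:38 AM + 439 min = 4:57 PM.

4:57 PM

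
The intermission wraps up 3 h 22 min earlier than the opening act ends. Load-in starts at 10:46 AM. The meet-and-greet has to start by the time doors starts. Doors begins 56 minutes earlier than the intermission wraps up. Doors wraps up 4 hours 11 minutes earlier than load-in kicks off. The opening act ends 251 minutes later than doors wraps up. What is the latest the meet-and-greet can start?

Doors ends at 10:46 AM − 251 min = 6:35 AM.
The opening act ends at 6:35 AM + 251 min = 10:46 AM.
The intermission ends at 10:46 AM − 202 min = 7:24 AM.
Doors starts at 7:24 AM − 56 min = 6:28 AM.
The meet-and-greet is bounded by doors, so the latest it can start is 6:28 AM.

6:28 AM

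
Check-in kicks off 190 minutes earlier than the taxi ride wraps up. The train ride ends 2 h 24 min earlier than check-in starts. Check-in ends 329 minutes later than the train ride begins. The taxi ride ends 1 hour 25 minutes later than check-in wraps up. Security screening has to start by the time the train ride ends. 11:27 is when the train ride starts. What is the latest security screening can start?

12:47

Check-in ends at 11:27 + 329 min = 16:56.
The taxi ride ends at 16:56 + 85 min = 18:21.
Check-in starts at 18:21 − 190 min = 15:11.
The train ride ends at 15:11 − 144 min = 12:47.
Security screening is bounded by the train ride, so the latest it can start is 12:47.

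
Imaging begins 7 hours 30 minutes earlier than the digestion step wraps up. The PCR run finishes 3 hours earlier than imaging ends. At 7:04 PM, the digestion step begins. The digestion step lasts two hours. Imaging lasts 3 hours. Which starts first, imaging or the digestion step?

The digestion step ends at 7:04 PM + 120 min = 9:04 PM.
Imaging starts at 9:04 PM − 450 min = 1:34 PM.
Imaging starts at 1:34 PM and the digestion step starts at 7:04 PM, so imaging is first.

imaging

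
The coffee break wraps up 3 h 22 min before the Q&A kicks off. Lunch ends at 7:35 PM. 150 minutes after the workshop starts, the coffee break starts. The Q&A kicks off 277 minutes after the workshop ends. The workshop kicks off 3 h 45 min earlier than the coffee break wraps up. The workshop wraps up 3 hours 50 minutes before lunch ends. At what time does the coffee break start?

3:45 PM

The workshop ends at 7:35 PM − 230 min = 3:45 PM.
The Q&A starts at 3:45 PM + 277 min = 8:22 PM.
The coffee break ends at 8:22 PM − 202 min = 5:00 PM.
The workshop starts at 5:00 PM − 225 min = 1:15 PM.
The coffee break starts at 1:15 PM + 150 min = 3:45 PM.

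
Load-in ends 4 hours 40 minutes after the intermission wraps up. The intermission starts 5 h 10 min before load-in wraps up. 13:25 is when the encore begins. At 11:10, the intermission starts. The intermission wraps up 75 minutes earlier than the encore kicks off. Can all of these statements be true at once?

The intermission ends at 13:25 − 75 min = 12:10.
Load-in ends at 12:10 + 280 min = 16:50.
The intermission starts at 16:50 − 310 min = 11:40.
But the intermission is also said to start at 11:10 — a 30-minute conflict.

No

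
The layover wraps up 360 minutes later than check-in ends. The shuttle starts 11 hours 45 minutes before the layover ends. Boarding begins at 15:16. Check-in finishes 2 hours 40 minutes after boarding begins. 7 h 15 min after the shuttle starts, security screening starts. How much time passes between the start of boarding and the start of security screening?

4 hours 10 minutes

Check-in ends at 15:16 + 160 min = 17:56.
The layover ends at 17:56 + 360 min = 23:56.
The shuttle starts at 23:56 − 705 min = 12:11.
Security screening starts at 12:11 + 435 min = 19:26.
From 15:16 to 19:26 is 4 hours 10 minutes.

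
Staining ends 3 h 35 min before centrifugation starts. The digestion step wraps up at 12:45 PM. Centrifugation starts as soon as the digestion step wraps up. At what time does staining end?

Centrifugation starts at 12:45 PM.
Staining ends at 12:45 PM − 215 min = 9:10 AM.

9:10 AM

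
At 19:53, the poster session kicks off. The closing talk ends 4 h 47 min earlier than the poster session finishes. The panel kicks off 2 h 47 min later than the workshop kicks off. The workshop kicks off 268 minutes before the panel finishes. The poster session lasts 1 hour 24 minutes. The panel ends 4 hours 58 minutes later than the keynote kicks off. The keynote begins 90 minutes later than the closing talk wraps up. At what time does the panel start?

21:17

The poster session ends at 19:53 + 84 min = 21:17.
The closing talk ends at 21:17 − 287 min = 16:30.
The keynote starts at 16:30 + 90 min = 18:00.
The panel ends at 18:00 + 298 min = 22:58.
The workshop starts at 22:58 − 268 min = 18:30.
The panel starts at 18:30 + 167 min = 21:17.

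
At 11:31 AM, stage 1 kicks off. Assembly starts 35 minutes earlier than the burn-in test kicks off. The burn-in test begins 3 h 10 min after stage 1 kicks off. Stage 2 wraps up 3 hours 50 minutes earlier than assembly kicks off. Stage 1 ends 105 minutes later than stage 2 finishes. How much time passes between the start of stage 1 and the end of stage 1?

half an hour

The burn-in test starts at 11:31 AM + 190 min = 2:41 PM.
Assembly starts at 2:41 PM − 35 min = 2:06 PM.
Stage 2 ends at 2:06 PM − 230 min = 10:16 AM.
Stage 1 ends at 10:16 AM + 105 min = 12:01 PM.
From 11:31 AM to 12:01 PM is half an hour.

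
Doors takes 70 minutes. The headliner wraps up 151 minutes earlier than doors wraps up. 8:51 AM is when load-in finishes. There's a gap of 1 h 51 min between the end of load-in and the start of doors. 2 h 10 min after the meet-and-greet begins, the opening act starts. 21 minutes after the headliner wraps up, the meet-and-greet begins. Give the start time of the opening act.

Doors starts at 8:51 AM + 111 min = 10:42 AM.
Doors ends at 10:42 AM + 70 min = 11:52 AM.
The headliner ends at 11:52 AM − 151 min = 9:21 AM.
The meet-and-greet starts at 9:21 AM + 21 min = 9:42 AM.
The opening act starts at 9:42 AM + 130 min = 11:52 AM.

11:52 AM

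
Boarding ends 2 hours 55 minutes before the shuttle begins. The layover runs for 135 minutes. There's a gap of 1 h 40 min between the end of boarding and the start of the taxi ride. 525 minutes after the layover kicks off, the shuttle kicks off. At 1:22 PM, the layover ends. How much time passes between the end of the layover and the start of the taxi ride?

5 h 15 min

The layover starts at 1:22 PM − 135 min = 11:07 AM.
The shuttle starts at 11:07 AM + 525 min = 7:52 PM.
Boarding ends at 7:52 PM − 175 min = 4:57 PM.
The taxi ride starts at 4:57 PM + 100 min = 6:37 PM.
From 1:22 PM to 6:37 PM is 5 h 15 min.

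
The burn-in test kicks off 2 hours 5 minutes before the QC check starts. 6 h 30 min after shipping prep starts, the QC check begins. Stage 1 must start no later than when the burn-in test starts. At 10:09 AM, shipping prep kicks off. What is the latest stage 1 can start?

The QC check starts at 10:09 AM + 390 min = 4:39 PM.
The burn-in test starts at 4:39 PM − 125 min = 2:34 PM.
Stage 1 is bounded by the burn-in test, so the latest it can start is 2:34 PM.

2:34 PM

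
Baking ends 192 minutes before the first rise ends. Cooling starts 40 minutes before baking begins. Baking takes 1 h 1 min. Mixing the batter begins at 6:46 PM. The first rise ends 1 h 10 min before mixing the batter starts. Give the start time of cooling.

The first rise ends at 6:46 PM − 70 min = 5:36 PM.
Baking ends at 5:36 PM − 192 min = 2:24 PM.
Baking starts at 2:24 PM − 61 min = 1:23 PM.
Cooling starts at 1:23 PM − 40 min = 12:43 PM.

12:43 PM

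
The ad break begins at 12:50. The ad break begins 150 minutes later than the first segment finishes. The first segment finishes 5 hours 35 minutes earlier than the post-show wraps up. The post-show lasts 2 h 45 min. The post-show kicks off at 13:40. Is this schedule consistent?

The post-show ends at 13:40 + 165 min = 16:25.
The first segment ends at 16:25 − 335 min = 10:50.
The ad break starts at 10:50 + 150 min = 13:20.
But the ad break is also said to start at 12:50 — a 30-minute conflict.

No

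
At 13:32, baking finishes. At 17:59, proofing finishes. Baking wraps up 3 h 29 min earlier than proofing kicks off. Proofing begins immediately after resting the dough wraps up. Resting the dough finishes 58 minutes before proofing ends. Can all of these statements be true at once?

Yes

Resting the dough ends at 17:59 − 58 min = 17:01.
So proofing starts at 17:01.
Baking ends at 17:01 − 209 min = 13:32.
That matches the stated 13:32, so the schedule is consistent.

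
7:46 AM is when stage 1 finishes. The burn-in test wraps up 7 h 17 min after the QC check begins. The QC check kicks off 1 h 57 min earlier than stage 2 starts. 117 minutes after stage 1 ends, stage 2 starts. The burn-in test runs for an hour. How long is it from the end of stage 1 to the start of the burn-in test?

Stage 2 starts at 7:46 AM + 117 min = 9:43 AM.
The QC check starts at 9:43 AM − 117 min = 7:46 AM.
The burn-in test ends at 7:46 AM + 437 min = 3:03 PM.
The burn-in test starts at 3:03 PM − 60 min = 2:03 PM.
From 7:46 AM to 2:03 PM is 6 h 17 min.

6 h 17 min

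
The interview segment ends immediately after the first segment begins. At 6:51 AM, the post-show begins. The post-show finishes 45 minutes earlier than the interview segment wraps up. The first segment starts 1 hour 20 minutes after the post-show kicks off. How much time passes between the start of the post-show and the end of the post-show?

35 minutes

The first segment starts at 6:51 AM + 80 min = 8:11 AM.
So the interview segment ends at 8:11 AM.
The post-show ends at 8:11 AM − 45 min = 7:26 AM.
From 6:51 AM to 7:26 AM is 35 minutes.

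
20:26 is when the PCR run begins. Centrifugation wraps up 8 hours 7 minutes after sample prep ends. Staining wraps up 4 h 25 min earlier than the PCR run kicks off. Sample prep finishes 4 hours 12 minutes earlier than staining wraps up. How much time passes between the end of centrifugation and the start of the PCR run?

half an hour

Staining ends at 20:26 − 265 min = 16:01.
Sample prep ends at 16:01 − 252 min = 11:49.
Centrifugation ends at 11:49 + 487 min = 19:56.
From 19:56 to 20:26 is half an hour.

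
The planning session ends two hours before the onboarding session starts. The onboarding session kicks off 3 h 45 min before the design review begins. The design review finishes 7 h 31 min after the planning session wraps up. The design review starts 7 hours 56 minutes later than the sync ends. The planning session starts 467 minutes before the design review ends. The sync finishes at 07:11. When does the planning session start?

The design review starts at 07:11 + 476 min = 15:07.
The onboarding session starts at 15:07 − 225 min = 11:22.
The planning session ends at 11:22 − 120 min = 09:22.
The design review ends at 09:22 + 451 min = 16:53.
The planning session starts at 16:53 − 467 min = 09:06.

09:06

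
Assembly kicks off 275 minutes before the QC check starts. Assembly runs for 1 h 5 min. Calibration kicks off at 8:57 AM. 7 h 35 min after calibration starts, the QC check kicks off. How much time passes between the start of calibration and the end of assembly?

The QC check starts at 8:57 AM + 455 min = 4:32 PM.
Assembly starts at 4:32 PM − 275 min = 11:57 AM.
Assembly ends at 11:57 AM + 65 min = 1:02 PM.
From 8:57 AM to 1:02 PM is 4 hours 5 minutes.

4 hours 5 minutes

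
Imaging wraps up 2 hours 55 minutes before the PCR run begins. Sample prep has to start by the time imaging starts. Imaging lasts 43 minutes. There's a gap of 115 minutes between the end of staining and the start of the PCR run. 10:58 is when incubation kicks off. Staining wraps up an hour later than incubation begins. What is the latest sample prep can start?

10:15

Staining ends at 10:58 + 60 min = 11:58.
The PCR run starts at 11:58 + 115 min = 13:53.
Imaging ends at 13:53 − 175 min = 10:58.
Imaging starts at 10:58 − 43 min = 10:15.
Sample prep is bounded by imaging, so the latest it can start is 10:15.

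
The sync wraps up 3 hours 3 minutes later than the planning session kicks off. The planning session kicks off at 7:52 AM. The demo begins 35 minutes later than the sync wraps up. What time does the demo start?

The sync ends at 7:52 AM + 183 min = 10:55 AM.
The demo starts at 10:55 AM + 35 min = 11:30 AM.

11:30 AM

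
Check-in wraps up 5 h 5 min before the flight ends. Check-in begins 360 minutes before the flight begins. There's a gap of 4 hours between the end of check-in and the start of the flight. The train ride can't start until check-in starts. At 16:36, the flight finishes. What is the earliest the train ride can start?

Check-in ends at 16:36 − 305 min = 11:31.
The flight starts at 11:31 + 240 min = 15:31.
Check-in starts at 15:31 − 360 min = 09:31.
The train ride is bounded by check-in, so the earliest it can start is 09:31.

09:31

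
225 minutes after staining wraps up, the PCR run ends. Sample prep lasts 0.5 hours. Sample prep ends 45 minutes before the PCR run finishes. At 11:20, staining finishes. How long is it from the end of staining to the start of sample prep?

The PCR run ends at 11:20 + 225 min = 15:05.
Sample prep ends at 15:05 − 45 min = 14:20.
Sample prep starts at 14:20 − 30 min = 13:50.
From 11:20 to 13:50 is 2.5 hours.

2.5 hours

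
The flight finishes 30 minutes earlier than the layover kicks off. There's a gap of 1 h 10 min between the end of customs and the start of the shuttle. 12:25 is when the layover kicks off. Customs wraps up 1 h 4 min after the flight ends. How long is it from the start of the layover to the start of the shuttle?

The flight ends at 12:25 − 30 min = 11:55.
Customs ends at 11:55 + 64 min = 12:59.
The shuttle starts at 12:59 + 70 min = 14:09.
From 12:25 to 14:09 is 1 hour 44 minutes.

1 hour 44 minutes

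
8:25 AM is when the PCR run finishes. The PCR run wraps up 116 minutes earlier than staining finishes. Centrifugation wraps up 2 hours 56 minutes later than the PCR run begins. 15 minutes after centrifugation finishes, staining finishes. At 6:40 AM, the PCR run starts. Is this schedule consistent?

Centrifugation ends at 6:40 AM + 176 min = 9:36 AM.
Staining ends at 9:36 AM + 15 min = 9:51 AM.
The PCR run ends at 9:51 AM − 116 min = 7:55 AM.
But the PCR run is also said to end at 8:25 AM — a 30-minute conflict.

No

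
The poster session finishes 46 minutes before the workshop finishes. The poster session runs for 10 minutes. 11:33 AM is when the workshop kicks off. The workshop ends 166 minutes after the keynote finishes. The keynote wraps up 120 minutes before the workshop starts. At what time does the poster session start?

11:23 AM

The keynote ends at 11:33 AM − 120 min = 9:33 AM.
The workshop ends at 9:33 AM + 166 min = 12:19 PM.
The poster session ends at 12:19 PM − 46 min = 11:33 AM.
The poster session starts at 11:33 AM − 10 min = 11:23 AM.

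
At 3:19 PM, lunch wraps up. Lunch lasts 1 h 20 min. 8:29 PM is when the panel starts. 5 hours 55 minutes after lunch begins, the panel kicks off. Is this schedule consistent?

Lunch starts at 3:19 PM − 80 min = 1:59 PM.
The panel starts at 1:59 PM + 355 min = 7:54 PM.
But the panel is also said to start at 8:29 PM — a 35-minute conflict.

No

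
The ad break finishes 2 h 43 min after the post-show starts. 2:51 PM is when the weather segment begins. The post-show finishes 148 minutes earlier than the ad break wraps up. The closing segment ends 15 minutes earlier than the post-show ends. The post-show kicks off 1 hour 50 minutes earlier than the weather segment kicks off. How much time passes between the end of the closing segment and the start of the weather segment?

110 minutes

The post-show starts at 2:51 PM − 110 min = 1:01 PM.
The ad break ends at 1:01 PM + 163 min = 3:44 PM.
The post-show ends at 3:44 PM − 148 min = 1:16 PM.
The closing segment ends at 1:16 PM − 15 min = 1:01 PM.
From 1:01 PM to 2:51 PM is 110 minutes.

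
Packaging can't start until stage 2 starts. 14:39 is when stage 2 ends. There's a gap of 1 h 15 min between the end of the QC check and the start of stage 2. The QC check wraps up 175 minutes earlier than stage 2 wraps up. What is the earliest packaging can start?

The QC check ends at 14:39 − 175 min = 11:44.
Stage 2 starts at 11:44 + 75 min = 12:59.
Packaging is bounded by stage 2, so the earliest it can start is 12:59.

12:59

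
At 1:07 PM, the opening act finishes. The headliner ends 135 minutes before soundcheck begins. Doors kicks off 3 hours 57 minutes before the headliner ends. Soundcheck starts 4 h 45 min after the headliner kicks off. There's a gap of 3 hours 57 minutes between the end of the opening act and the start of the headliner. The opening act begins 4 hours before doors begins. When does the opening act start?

11:37 AM

The headliner starts at 1:07 PM + 237 min = 5:04 PM.
Soundcheck starts at 5:04 PM + 285 min = 9:49 PM.
The headliner ends at 9:49 PM − 135 min = 7:34 PM.
Doors starts at 7:34 PM − 237 min = 3:37 PM.
The opening act starts at 3:37 PM − 240 min = 11:37 AM.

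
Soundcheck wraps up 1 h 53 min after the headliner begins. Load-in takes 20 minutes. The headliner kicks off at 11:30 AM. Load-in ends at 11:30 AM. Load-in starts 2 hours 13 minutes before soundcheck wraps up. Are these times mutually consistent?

Yes

Soundcheck ends at 11:30 AM + 113 min = 1:23 PM.
Load-in starts at 1:23 PM − 133 min = 11:10 AM.
Load-in ends at 11:10 AM + 20 min = 11:30 AM.
That matches the stated 11:30 AM, so the schedule is consistent.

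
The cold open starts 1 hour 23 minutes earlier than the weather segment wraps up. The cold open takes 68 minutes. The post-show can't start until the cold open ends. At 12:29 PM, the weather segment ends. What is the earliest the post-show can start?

12:14 PM

The cold open starts at 12:29 PM − 83 min = 11:06 AM.
The cold open ends at 11:06 AM + 68 min = 12:14 PM.
The post-show is bounded by the cold open, so the earliest it can start is 12:14 PM.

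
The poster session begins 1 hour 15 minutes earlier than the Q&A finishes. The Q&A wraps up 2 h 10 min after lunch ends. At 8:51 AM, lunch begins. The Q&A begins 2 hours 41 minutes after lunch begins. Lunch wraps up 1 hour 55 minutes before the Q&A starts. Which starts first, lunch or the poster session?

lunch

The Q&A starts at 8:51 AM + 161 min = 11:32 AM.
Lunch ends at 11:32 AM − 115 min = 9:37 AM.
The Q&A ends at 9:37 AM + 130 min = 11:47 AM.
The poster session starts at 11:47 AM − 75 min = 10:32 AM.
Lunch starts at 8:51 AM and the poster session starts at 10:32 AM, so lunch is first.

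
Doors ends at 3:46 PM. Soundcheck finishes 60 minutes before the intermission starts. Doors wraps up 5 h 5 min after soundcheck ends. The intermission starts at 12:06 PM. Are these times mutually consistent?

Soundcheck ends at 12:06 PM − 60 min = 11:06 AM.
Doors ends at 11:06 AM + 305 min = 4:11 PM.
But doors is also said to end at 3:46 PM — a 25-minute conflict.

No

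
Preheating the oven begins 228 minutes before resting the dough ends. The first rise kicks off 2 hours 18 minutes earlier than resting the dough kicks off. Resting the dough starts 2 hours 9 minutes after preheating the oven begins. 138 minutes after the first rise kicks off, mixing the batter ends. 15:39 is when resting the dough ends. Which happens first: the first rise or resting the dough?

Preheating the oven starts at 15:39 − 228 min = 11:51.
Resting the dough starts at 11:51 + 129 min = 14:00.
The first rise starts at 14:00 − 138 min = 11:42.
The first rise starts at 11:42 and resting the dough starts at 14:00, so the first rise is first.

the first rise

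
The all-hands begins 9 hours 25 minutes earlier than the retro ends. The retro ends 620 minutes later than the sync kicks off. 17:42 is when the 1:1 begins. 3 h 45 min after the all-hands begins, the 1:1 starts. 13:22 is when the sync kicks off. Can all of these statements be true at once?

No

The retro ends at 13:22 + 620 min = 23:42.
The all-hands starts at 23:42 − 565 min = 14:17.
The 1:1 starts at 14:17 + 225 min = 18:02.
But the 1:1 is also said to start at 17:42 — a 20-minute conflict.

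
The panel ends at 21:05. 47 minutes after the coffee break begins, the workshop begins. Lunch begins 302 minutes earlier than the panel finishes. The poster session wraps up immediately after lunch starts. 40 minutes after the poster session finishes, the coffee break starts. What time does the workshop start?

Lunch starts at 21:05 − 302 min = 16:03.
So the poster session ends at 16:03.
The coffee break starts at 16:03 + 40 min = 16:43.
The workshop starts at 16:43 + 47 min = 17:30.

17:30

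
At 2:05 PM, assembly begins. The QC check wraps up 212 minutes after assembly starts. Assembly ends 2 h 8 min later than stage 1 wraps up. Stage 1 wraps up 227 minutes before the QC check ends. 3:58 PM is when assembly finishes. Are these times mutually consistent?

Yes

The QC check ends at 2:05 PM + 212 min = 5:37 PM.
Stage 1 ends at 5:37 PM − 227 min = 1:50 PM.
Assembly ends at 1:50 PM + 128 min = 3:58 PM.
That matches the stated 3:58 PM, so the schedule is consistent.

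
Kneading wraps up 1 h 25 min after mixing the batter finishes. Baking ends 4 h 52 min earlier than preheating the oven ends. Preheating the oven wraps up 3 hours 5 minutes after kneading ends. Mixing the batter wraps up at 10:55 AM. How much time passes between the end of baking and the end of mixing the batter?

22 minutes

Kneading ends at 10:55 AM + 85 min = 12:20 PM.
Preheating the oven ends at 12:20 PM + 185 min = 3:25 PM.
Baking ends at 3:25 PM − 292 min = 10:33 AM.
From 10:33 AM to 10:55 AM is 22 minutes.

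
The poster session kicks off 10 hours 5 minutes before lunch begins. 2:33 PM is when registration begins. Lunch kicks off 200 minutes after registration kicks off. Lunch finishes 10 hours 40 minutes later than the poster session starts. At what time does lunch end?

Lunch starts at 2:33 PM + 200 min = 5:53 PM.
The poster session starts at 5:53 PM − 605 min = 7:48 AM.
Lunch ends at 7:48 AM + 640 min = 6:28 PM.

6:28 PM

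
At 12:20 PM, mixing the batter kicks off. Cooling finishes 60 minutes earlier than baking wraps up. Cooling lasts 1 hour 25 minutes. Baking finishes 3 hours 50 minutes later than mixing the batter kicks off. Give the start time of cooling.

Baking ends at 12:20 PM + 230 min = 4:10 PM.
Cooling ends at 4:10 PM − 60 min = 3:10 PM.
Cooling starts at 3:10 PM − 85 min = 1:45 PM.

1:45 PM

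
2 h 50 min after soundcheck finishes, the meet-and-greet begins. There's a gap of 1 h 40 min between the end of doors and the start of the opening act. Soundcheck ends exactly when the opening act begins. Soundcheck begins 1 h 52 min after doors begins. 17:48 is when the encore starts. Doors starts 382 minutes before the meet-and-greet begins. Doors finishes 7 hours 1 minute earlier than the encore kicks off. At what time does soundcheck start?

Doors ends at 17:48 − 421 min = 10:47.
The opening act starts at 10:47 + 100 min = 12:27.
So soundcheck ends at 12:27.
The meet-and-greet starts at 12:27 + 170 min = 15:17.
Doors starts at 15:17 − 382 min = 08:55.
Soundcheck starts at 08:55 + 112 min = 10:47.

10:47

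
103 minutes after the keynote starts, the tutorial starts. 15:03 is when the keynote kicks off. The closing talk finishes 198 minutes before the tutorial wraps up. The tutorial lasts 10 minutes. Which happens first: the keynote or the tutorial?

The tutorial starts at 15:03 + 103 min = 16:46.
The keynote starts at 15:03 and the tutorial starts at 16:46, so the keynote is first.

the keynote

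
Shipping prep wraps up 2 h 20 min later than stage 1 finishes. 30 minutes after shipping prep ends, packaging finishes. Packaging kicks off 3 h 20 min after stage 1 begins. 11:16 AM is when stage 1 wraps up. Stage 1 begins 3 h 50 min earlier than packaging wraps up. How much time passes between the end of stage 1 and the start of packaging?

140 minutes

Shipping prep ends at 11:16 AM + 140 min = 1:36 PM.
Packaging ends at 1:36 PM + 30 min = 2:06 PM.
Stage 1 starts at 2:06 PM − 230 min = 10:16 AM.
Packaging starts at 10:16 AM + 200 min = 1:36 PM.
From 11:16 AM to 1:36 PM is 140 minutes.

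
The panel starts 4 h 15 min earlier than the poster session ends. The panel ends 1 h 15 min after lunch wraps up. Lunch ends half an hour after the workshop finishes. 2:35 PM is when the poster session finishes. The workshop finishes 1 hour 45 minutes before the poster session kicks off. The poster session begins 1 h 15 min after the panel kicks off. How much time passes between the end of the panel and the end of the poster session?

3 hours

The panel starts at 2:35 PM − 255 min = 10:20 AM.
The poster session starts at 10:20 AM + 75 min = 11:35 AM.
The workshop ends at 11:35 AM − 105 min = 9:50 AM.
Lunch ends at 9:50 AM + 30 min = 10:20 AM.
The panel ends at 10:20 AM + 75 min = 11:35 AM.
From 11:35 AM to 2:35 PM is 3 hours.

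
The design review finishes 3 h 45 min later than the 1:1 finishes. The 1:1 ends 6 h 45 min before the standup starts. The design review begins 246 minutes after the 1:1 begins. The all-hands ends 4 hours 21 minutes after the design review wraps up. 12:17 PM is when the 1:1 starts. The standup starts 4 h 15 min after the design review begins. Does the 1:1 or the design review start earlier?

the 1:1

The design review starts at 12:17 PM + 246 min = 4:23 PM.
The 1:1 starts at 12:17 PM and the design review starts at 4:23 PM, so the 1:1 is first.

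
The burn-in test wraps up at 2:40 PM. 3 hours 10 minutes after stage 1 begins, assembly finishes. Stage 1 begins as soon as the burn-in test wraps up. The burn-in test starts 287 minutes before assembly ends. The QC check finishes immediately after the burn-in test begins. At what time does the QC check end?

1:03 PM

Stage 1 starts at 2:40 PM.
Assembly ends at 2:40 PM + 190 min = 5:50 PM.
The burn-in test starts at 5:50 PM − 287 min = 1:03 PM.
So the QC check ends at 1:03 PM.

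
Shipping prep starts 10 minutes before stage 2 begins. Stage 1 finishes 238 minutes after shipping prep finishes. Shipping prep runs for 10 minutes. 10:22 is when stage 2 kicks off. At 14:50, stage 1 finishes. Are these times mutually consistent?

Shipping prep starts at 10:22 − 10 min = 10:12.
Shipping prep ends at 10:12 + 10 min = 10:22.
Stage 1 ends at 10:22 + 238 min = 14:20.
But stage 1 is also said to end at 14:50 — a 30-minute conflict.

No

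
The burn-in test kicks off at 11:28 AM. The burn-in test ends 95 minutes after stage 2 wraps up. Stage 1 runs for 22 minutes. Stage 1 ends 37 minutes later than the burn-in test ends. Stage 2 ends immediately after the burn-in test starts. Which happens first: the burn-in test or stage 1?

Stage 2 ends at 11:28 AM.
The burn-in test ends at 11:28 AM + 95 min = 1:03 PM.
Stage 1 ends at 1:03 PM + 37 min = 1:40 PM.
Stage 1 starts at 1:40 PM − 22 min = 1:18 PM.
The burn-in test starts at 11:28 AM and stage 1 starts at 1:18 PM, so the burn-in test is first.

the burn-in test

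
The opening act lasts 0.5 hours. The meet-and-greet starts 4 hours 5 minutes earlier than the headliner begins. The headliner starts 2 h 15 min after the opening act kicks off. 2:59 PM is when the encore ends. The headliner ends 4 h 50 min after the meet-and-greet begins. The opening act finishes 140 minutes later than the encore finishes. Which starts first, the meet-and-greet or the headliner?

the meet-and-greet

The opening act ends at 2:59 PM + 140 min = 5:19 PM.
The opening act starts at 5:19 PM − 30 min = 4:49 PM.
The headliner starts at 4:49 PM + 135 min = 7:04 PM.
The meet-and-greet starts at 7:04 PM − 245 min = 2:59 PM.
The meet-and-greet starts at 2:59 PM and the headliner starts at 7:04 PM, so the meet-and-greet is first.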